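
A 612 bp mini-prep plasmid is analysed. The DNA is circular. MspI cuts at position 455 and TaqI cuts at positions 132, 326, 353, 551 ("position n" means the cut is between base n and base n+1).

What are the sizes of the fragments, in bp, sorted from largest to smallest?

194, 193, 102, 96, 27 bp

Combined cut positions (sorted): 132, 326, 353, 455, 551.
Circular molecule, 5 cuts → 5 fragments:
  326 − 132 = 194 bp
  353 − 326 = 27 bp
  455 − 353 = 102 bp
  551 − 455 = 96 bp
  wrap: 612 − 551 + 132 = 193 bp
Sorted largest to smallest: 194, 193, 102, 96, 27 bp.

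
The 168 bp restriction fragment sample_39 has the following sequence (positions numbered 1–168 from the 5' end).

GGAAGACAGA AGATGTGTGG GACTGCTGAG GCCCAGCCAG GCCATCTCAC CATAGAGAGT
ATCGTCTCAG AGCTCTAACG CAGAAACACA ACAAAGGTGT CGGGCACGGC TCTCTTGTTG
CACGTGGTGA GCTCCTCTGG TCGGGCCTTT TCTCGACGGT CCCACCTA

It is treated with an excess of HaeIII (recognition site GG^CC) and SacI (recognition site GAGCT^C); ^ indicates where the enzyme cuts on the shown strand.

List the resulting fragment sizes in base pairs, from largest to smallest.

HaeIII sites (GGCC) start at positions 30, 40, 144.
HaeIII cuts after base 2 of each site, so after positions 31, 41, 145.
SacI sites (GAGCTC) start at positions 70, 129.
SacI cuts after base 5 of each site (before the last base), so after positions 74, 133.
Combined cut positions: 31, 41, 74, 133, 145.
Linear molecule, 5 cuts → 6 fragments:
  1–31 → 31 bp
  32–41 → 10 bp
  42–74 → 33 bp
  75–133 → 59 bp
  134–145 → 12 bp
  146–168 → 23 bp
Sorted largest to smallest: 59, 33, 31, 23, 12, 10 bp.

59, 33, 31, 23, 12, 10 bp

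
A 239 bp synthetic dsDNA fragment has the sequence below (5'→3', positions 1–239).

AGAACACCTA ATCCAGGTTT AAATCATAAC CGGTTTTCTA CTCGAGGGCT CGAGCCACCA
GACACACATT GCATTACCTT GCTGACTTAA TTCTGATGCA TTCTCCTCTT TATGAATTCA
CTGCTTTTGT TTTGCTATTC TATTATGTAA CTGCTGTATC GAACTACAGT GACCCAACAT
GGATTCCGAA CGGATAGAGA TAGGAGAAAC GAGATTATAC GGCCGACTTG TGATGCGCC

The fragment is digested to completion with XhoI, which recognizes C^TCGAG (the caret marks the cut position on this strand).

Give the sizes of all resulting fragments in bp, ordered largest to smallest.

190, 41, 8 bp

XhoI sites (CTCGAG) start at positions 41, 49.
XhoI cuts after the first base of each site, so after positions 41, 49.
Linear molecule, 2 cuts → 3 fragments:
  1–41 → 41 bp
  42–49 → 8 bp
  50–239 → 190 bp
Sorted largest to smallest: 190, 41, 8 bp.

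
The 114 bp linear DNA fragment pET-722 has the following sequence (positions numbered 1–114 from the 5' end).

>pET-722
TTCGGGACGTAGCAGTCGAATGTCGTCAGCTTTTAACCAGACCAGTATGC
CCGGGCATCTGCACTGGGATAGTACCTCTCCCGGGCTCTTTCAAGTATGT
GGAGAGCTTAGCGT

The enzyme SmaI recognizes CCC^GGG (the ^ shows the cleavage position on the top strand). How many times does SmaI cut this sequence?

2

CCCGGG occurs starting at positions 50, 80.
SmaI cuts at 2 sites.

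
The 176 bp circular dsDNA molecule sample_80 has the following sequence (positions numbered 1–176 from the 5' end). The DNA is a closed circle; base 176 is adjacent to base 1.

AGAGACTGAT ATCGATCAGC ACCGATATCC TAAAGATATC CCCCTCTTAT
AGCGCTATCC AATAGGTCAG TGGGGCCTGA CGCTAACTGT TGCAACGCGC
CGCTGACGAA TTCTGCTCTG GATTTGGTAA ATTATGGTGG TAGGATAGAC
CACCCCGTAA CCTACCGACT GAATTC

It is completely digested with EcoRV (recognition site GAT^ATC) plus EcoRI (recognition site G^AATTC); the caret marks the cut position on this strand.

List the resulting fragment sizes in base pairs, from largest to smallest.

71, 63, 16, 15, 11 bp

EcoRV sites (GATATC) start at positions 8, 24, 35.
EcoRV cuts after base 3 of each site, so after positions 10, 26, 37.
EcoRI sites (GAATTC) start at positions 108, 171.
EcoRI cuts after the first base of each site, so after positions 108, 171.
Combined cut positions: 10, 26, 37, 108, 171.
Circular molecule, 5 cuts → 5 fragments:
  11–26 → 16 bp
  27–37 → 11 bp
  38–108 → 71 bp
  109–171 → 63 bp
  172–176 then 1–10 → 5 + 10 = 15 bp
Sorted largest to smallest: 71, 63, 16, 15, 11 bp.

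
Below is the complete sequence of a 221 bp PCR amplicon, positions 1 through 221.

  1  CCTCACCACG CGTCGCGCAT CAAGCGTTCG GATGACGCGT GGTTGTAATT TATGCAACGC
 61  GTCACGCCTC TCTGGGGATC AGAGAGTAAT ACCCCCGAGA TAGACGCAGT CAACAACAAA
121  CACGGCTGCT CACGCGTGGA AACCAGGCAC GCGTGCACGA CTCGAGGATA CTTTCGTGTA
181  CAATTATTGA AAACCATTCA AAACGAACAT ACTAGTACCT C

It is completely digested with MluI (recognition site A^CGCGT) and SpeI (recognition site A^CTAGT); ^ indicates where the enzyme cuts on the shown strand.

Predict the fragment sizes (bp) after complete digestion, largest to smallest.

MluI sites (ACGCGT) start at positions 8, 35, 57, 132, 149.
MluI cuts after the first base of each site, so after positions 8, 35, 57, 132, 149.
The SpeI site (ACTAGT) starts at position 211.
SpeI cuts after the first base of each site, so after position 211.
Combined cut positions: 8, 35, 57, 132, 149, 211.
Linear molecule, 6 cuts → 7 fragments:
  1–8 → 8 bp
  9–35 → 27 bp
  36–57 → 22 bp
  58–132 → 75 bp
  133–149 → 17 bp
  150–211 → 62 bp
  212–221 → 10 bp
Sorted largest to smallest: 75, 62, 27, 22, 17, 10, 8 bp.

75, 62, 27, 22, 17, 10, 8 bp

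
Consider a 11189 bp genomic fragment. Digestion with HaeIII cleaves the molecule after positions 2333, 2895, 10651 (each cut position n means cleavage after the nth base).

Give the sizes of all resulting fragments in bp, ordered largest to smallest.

7756, 2333, 562, 538 bp

Linear molecule, 3 cuts → 4 fragments:
  2333 − 0 = 2333 bp
  2895 − 2333 = 562 bp
  10651 − 2895 = 7756 bp
  11189 − 10651 = 538 bp
Sorted largest to smallest: 7756, 2333, 562, 538 bp.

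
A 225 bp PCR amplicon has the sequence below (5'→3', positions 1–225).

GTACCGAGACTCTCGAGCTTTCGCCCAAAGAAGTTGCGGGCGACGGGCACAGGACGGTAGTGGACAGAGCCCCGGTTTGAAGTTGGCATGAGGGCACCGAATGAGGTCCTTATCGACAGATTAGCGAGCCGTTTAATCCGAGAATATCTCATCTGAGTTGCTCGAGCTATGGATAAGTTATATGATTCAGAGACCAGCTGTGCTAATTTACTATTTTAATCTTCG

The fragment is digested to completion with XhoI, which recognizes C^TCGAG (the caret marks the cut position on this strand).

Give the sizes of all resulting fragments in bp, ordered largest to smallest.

XhoI sites (CTCGAG) start at positions 12, 161.
XhoI cuts after the first base of each site, so after positions 12, 161.
Linear molecule, 2 cuts → 3 fragments:
  1–12 → 12 bp
  13–161 → 149 bp
  162–225 → 64 bp
Sorted largest to smallest: 149, 64, 12 bp.

149, 64, 12 bp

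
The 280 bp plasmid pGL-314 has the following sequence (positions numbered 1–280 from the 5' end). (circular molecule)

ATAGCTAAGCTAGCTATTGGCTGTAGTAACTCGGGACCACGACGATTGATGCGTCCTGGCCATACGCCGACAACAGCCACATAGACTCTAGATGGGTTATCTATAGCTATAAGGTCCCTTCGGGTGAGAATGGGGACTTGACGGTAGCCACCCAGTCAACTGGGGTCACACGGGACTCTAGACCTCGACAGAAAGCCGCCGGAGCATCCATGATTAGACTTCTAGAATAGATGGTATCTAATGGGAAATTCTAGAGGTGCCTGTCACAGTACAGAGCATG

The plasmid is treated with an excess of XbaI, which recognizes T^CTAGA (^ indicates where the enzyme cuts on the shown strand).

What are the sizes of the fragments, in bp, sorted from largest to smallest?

117, 90, 44, 29 bp

XbaI sites (TCTAGA) start at positions 87, 177, 221, 250.
XbaI cuts after the first base of each site, so after positions 87, 177, 221, 250.
Circular molecule, 4 cuts → 4 fragments:
  88–177 → 90 bp
  178–221 → 44 bp
  222–250 → 29 bp
  251–280 then 1–87 → 30 + 87 = 117 bp
Sorted largest to smallest: 117, 90, 44, 29 bp.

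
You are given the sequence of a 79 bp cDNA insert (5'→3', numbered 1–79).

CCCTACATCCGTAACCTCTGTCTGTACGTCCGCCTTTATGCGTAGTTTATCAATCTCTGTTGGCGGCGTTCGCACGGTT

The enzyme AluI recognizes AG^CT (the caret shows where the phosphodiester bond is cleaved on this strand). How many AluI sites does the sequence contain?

No occurrence of AGCT is present in the sequence.
AluI does not cut: 0 sites.

0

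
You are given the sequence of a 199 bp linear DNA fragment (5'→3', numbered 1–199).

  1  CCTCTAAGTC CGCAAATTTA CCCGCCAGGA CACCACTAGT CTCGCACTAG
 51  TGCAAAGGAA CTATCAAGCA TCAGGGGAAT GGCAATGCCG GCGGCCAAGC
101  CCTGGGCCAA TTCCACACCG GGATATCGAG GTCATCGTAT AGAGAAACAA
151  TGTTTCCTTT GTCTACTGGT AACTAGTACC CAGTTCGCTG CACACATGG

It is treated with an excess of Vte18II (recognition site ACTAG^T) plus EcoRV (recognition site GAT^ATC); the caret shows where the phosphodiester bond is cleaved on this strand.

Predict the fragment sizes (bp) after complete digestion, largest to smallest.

Vte18II sites (ACTAGT) start at positions 35, 46, 172.
Vte18II cuts after base 5 of each site (before the last base), so after positions 39, 50, 176.
The EcoRV site (GATATC) starts at position 122.
EcoRV cuts after base 3 of each site, so after position 124.
Combined cut positions: 39, 50, 124, 176.
Linear molecule, 4 cuts → 5 fragments:
  1–39 → 39 bp
  40–50 → 11 bp
  51–124 → 74 bp
  125–176 → 52 bp
  177–199 → 23 bp
Sorted largest to smallest: 74, 52, 39, 23, 11 bp.

74, 52, 39, 23, 11 bp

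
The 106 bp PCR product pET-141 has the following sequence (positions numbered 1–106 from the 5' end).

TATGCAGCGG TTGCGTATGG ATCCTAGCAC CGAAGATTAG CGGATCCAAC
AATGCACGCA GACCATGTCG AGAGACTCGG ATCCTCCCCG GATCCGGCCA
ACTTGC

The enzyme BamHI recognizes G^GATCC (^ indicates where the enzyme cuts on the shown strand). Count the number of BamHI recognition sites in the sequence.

4

GGATCC occurs starting at positions 19, 42, 79, 90.
BamHI cuts at 4 sites.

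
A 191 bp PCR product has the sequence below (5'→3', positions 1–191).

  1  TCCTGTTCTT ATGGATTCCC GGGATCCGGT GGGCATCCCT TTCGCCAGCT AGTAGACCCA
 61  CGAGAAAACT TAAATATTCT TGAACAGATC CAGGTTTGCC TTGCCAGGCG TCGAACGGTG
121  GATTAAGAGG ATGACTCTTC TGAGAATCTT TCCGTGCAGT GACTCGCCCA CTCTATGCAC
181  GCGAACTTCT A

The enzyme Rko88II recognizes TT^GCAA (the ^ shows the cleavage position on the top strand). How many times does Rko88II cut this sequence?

No occurrence of TTGCAA is present in the sequence.
Rko88II does not cut: 0 sites.

0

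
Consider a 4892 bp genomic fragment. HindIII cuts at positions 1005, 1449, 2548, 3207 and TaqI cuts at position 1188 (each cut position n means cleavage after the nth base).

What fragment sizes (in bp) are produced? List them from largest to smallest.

Combined cut positions (sorted): 1005, 1188, 1449, 2548, 3207.
Linear molecule, 5 cuts → 6 fragments:
  1005 − 0 = 1005 bp
  1188 − 1005 = 183 bp
  1449 − 1188 = 261 bp
  2548 − 1449 = 1099 bp
  3207 − 2548 = 659 bp
  4892 − 3207 = 1685 bp
Sorted largest to smallest: 1685, 1099, 1005, 659, 261, 183 bp.

1685, 1099, 1005, 659, 261, 183 bp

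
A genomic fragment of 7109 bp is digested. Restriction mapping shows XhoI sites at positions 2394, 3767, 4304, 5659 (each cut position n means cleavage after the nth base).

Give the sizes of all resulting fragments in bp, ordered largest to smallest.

Linear molecule, 4 cuts → 5 fragments:
  2394 − 0 = 2394 bp
  3767 − 2394 = 1373 bp
  4304 − 3767 = 537 bp
  5659 − 4304 = 1355 bp
  7109 − 5659 = 1450 bp
Sorted largest to smallest: 2394, 1450, 1373, 1355, 537 bp.

2394, 1450, 1373, 1355, 537 bp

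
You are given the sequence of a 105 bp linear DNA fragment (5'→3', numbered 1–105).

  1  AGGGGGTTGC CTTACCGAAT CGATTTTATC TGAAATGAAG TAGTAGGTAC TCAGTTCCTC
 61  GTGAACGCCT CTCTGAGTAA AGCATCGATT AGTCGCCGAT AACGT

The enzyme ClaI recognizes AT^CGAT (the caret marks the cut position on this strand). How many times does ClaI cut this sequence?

2

ATCGAT occurs starting at positions 19, 84.
ClaI cuts at 2 sites.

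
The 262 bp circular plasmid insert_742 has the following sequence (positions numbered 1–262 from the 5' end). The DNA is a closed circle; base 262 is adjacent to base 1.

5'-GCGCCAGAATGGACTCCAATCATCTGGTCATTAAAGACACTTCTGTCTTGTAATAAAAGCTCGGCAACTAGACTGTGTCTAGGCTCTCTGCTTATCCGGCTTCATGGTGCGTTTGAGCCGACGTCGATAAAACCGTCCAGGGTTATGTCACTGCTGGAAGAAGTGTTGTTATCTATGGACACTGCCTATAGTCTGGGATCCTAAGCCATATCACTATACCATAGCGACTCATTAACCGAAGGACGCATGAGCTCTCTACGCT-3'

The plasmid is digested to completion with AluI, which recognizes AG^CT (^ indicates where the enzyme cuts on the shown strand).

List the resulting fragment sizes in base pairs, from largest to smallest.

AluI sites (AGCT) start at positions 58, 250.
AluI cuts after base 2 of each site, so after positions 59, 251.
Circular molecule, 2 cuts → 2 fragments:
  60–251 → 192 bp
  252–262 then 1–59 → 11 + 59 = 70 bp
Sorted largest to smallest: 192, 70 bp.

192, 70 bp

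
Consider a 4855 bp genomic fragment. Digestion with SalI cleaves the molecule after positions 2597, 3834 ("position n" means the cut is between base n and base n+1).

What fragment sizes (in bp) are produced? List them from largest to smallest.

2597, 1237, 1021 bp

Linear molecule, 2 cuts → 3 fragments:
  2597 − 0 = 2597 bp
  3834 − 2597 = 1237 bp
  4855 − 3834 = 1021 bp
Sorted largest to smallest: 2597, 1237, 1021 bp.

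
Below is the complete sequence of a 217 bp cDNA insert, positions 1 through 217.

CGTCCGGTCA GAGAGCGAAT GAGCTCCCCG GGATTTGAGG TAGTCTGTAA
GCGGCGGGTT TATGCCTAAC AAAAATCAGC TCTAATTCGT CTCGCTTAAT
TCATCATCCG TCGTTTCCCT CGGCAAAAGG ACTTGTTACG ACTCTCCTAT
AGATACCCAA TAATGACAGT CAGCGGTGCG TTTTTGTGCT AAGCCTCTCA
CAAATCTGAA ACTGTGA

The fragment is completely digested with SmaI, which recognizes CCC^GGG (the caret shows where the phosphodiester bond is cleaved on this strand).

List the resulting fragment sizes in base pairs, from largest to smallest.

The SmaI site (CCCGGG) starts at position 27.
SmaI cuts after base 3 of each site, so after position 29.
Linear molecule, 1 cut → 2 fragments:
  1–29 → 29 bp
  30–217 → 188 bp
Sorted largest to smallest: 188, 29 bp.

188, 29 bp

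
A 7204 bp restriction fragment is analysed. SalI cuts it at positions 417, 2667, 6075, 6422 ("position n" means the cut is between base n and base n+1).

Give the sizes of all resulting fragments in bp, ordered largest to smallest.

Linear molecule, 4 cuts → 5 fragments:
  417 − 0 = 417 bp
  2667 − 417 = 2250 bp
  6075 − 2667 = 3408 bp
  6422 − 6075 = 347 bp
  7204 − 6422 = 782 bp
Sorted largest to smallest: 3408, 2250, 782, 417, 347 bp.

3408, 2250, 782, 417, 347 bp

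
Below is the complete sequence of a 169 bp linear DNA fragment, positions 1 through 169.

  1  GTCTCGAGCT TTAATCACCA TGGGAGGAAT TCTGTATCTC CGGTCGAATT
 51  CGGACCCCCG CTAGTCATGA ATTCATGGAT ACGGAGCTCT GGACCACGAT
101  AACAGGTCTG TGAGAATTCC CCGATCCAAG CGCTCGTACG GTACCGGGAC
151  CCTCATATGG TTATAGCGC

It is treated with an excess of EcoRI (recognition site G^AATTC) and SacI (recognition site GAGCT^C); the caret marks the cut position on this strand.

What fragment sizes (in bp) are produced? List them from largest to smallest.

EcoRI sites (GAATTC) start at positions 27, 46, 69, 114.
EcoRI cuts after the first base of each site, so after positions 27, 46, 69, 114.
The SacI site (GAGCTC) starts at position 84.
SacI cuts after base 5 of each site (before the last base), so after position 88.
Combined cut positions: 27, 46, 69, 88, 114.
Linear molecule, 5 cuts → 6 fragments:
  1–27 → 27 bp
  28–46 → 19 bp
  47–69 → 23 bp
  70–88 → 19 bp
  89–114 → 26 bp
  115–169 → 55 bp
Sorted largest to smallest: 55, 27, 26, 23, 19, 19 bp.

55, 27, 26, 23, 19, 19 bp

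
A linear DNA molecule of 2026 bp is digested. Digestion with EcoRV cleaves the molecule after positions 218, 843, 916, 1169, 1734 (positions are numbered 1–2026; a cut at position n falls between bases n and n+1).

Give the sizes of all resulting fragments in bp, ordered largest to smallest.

625, 565, 292, 253, 218, 73 bp

Linear molecule, 5 cuts → 6 fragments:
  218 − 0 = 218 bp
  843 − 218 = 625 bp
  916 − 843 = 73 bp
  1169 − 916 = 253 bp
  1734 − 1169 = 565 bp
  2026 − 1734 = 292 bp
Sorted largest to smallest: 625, 565, 292, 253, 218, 73 bp.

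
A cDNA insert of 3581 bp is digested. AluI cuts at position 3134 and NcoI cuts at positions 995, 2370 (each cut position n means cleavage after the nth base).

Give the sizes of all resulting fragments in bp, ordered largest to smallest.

Combined cut positions (sorted): 995, 2370, 3134.
Linear molecule, 3 cuts → 4 fragments:
  995 − 0 = 995 bp
  2370 − 995 = 1375 bp
  3134 − 2370 = 764 bp
  3581 − 3134 = 447 bp
Sorted largest to smallest: 1375, 995, 764, 447 bp.

1375, 995, 764, 447 bp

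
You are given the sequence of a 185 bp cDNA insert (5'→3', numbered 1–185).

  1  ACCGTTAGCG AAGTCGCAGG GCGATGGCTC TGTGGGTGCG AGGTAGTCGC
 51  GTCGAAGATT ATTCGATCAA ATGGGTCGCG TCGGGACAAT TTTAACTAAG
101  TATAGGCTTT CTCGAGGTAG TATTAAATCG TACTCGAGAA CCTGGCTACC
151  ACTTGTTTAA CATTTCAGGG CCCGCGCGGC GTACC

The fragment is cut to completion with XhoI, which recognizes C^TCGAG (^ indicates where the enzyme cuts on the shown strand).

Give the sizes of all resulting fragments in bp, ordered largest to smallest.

XhoI sites (CTCGAG) start at positions 111, 133.
XhoI cuts after the first base of each site, so after positions 111, 133.
Linear molecule, 2 cuts → 3 fragments:
  1–111 → 111 bp
  112–133 → 22 bp
  134–185 → 52 bp
Sorted largest to smallest: 111, 52, 22 bp.

111, 52, 22 bp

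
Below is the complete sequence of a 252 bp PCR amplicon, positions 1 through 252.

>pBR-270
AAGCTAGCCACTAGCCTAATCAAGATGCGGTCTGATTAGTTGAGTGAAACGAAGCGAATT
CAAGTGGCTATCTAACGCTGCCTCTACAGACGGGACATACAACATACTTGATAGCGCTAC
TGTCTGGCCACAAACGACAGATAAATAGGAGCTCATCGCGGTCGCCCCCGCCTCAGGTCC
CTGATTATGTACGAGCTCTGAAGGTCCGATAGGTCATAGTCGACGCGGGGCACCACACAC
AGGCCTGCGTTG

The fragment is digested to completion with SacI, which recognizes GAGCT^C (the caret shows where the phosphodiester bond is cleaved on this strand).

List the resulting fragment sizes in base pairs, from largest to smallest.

153, 55, 44 bp

SacI sites (GAGCTC) start at positions 149, 193.
SacI cuts after base 5 of each site (before the last base), so after positions 153, 197.
Linear molecule, 2 cuts → 3 fragments:
  1–153 → 153 bp
  154–197 → 44 bp
  198–252 → 55 bp
Sorted largest to smallest: 153, 55, 44 bp.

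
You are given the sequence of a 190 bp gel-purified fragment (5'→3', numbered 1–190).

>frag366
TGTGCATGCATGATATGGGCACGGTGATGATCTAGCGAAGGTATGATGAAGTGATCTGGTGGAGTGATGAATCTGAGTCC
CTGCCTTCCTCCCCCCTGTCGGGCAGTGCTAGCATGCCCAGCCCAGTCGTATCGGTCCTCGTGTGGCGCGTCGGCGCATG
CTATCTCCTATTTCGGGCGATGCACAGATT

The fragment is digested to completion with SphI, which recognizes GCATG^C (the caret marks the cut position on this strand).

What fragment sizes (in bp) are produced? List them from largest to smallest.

108, 44, 30, 8 bp

SphI sites (GCATGC) start at positions 4, 112, 156.
SphI cuts after base 5 of each site (before the last base), so after positions 8, 116, 160.
Linear molecule, 3 cuts → 4 fragments:
  1–8 → 8 bp
  9–116 → 108 bp
  117–160 → 44 bp
  161–190 → 30 bp
Sorted largest to smallest: 108, 44, 30, 8 bp.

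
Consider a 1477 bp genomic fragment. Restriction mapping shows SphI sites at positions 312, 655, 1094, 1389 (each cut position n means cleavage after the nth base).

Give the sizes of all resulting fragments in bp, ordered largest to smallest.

439, 343, 312, 295, 88 bp

Linear molecule, 4 cuts → 5 fragments:
  312 − 0 = 312 bp
  655 − 312 = 343 bp
  1094 − 655 = 439 bp
  1389 − 1094 = 295 bp
  1477 − 1389 = 88 bp
Sorted largest to smallest: 439, 343, 312, 295, 88 bp.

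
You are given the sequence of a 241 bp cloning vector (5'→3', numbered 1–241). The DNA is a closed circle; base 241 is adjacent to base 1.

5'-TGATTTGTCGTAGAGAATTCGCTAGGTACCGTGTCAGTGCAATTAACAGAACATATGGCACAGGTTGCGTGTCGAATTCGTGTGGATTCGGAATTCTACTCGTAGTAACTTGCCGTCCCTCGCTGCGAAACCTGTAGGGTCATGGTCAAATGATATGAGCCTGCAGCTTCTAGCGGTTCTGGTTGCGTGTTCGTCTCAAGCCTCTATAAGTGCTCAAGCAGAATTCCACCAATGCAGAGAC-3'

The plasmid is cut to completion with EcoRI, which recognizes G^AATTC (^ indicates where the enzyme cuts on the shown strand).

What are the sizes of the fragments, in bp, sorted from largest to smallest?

130, 59, 35, 17 bp

EcoRI sites (GAATTC) start at positions 15, 74, 91, 221.
EcoRI cuts after the first base of each site, so after positions 15, 74, 91, 221.
Circular molecule, 4 cuts → 4 fragments:
  16–74 → 59 bp
  75–91 → 17 bp
  92–221 → 130 bp
  222–241 then 1–15 → 20 + 15 = 35 bp
Sorted largest to smallest: 130, 59, 35, 17 bp.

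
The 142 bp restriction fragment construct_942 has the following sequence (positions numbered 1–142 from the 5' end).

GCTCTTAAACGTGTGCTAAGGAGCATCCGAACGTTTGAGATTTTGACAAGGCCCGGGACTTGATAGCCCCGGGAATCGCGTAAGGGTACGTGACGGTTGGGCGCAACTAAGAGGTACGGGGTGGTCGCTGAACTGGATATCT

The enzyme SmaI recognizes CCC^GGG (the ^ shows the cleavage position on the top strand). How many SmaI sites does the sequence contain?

CCCGGG occurs starting at positions 52, 68.
SmaI cuts at 2 sites.

2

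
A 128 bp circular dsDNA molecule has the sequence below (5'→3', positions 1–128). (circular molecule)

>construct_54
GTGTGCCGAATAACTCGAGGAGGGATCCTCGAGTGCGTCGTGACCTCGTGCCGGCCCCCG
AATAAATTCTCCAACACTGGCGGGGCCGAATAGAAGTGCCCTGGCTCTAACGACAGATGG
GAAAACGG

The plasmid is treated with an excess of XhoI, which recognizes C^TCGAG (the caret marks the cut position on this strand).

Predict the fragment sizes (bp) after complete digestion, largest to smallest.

XhoI sites (CTCGAG) start at positions 14, 28.
XhoI cuts after the first base of each site, so after positions 14, 28.
Circular molecule, 2 cuts → 2 fragments:
  15–28 → 14 bp
  29–128 then 1–14 → 100 + 14 = 114 bp
Sorted largest to smallest: 114, 14 bp.

114, 14 bp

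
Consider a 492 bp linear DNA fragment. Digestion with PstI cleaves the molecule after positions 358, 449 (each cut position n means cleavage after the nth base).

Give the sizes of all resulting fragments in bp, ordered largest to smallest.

Linear molecule, 2 cuts → 3 fragments:
  358 − 0 = 358 bp
  449 − 358 = 91 bp
  492 − 449 = 43 bp
Sorted largest to smallest: 358, 91, 43 bp.

358, 91, 43 bp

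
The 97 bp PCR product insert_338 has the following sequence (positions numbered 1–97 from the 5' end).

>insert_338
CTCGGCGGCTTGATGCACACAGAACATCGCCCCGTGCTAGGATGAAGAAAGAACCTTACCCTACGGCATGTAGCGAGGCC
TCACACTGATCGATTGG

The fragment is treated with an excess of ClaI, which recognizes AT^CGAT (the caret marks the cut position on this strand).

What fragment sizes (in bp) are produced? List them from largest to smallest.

The ClaI site (ATCGAT) starts at position 89.
ClaI cuts after base 2 of each site, so after position 90.
Linear molecule, 1 cut → 2 fragments:
  1–90 → 90 bp
  91–97 → 7 bp
Sorted largest to smallest: 90, 7 bp.

90, 7 bp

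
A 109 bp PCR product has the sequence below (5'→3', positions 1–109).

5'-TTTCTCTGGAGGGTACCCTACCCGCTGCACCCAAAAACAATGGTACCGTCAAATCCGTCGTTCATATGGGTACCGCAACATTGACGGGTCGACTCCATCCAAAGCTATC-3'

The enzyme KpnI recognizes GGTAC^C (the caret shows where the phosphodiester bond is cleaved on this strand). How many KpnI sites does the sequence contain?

3

GGTACC occurs starting at positions 12, 42, 69.
KpnI cuts at 3 sites.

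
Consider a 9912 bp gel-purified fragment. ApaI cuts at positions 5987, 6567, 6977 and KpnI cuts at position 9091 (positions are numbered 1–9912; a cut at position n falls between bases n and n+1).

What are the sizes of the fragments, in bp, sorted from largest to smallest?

Combined cut positions (sorted): 5987, 6567, 6977, 9091.
Linear molecule, 4 cuts → 5 fragments:
  5987 − 0 = 5987 bp
  6567 − 5987 = 580 bp
  6977 − 6567 = 410 bp
  9091 − 6977 = 2114 bp
  9912 − 9091 = 821 bp
Sorted largest to smallest: 5987, 2114, 821, 580, 410 bp.

5987, 2114, 821, 580, 410 bp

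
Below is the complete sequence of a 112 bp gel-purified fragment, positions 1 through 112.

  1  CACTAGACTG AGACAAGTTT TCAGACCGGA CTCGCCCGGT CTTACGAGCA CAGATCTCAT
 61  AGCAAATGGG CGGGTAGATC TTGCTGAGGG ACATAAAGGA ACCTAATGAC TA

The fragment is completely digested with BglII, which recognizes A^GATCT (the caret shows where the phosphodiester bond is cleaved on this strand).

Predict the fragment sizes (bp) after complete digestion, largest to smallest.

52, 36, 24 bp

BglII sites (AGATCT) start at positions 52, 76.
BglII cuts after the first base of each site, so after positions 52, 76.
Linear molecule, 2 cuts → 3 fragments:
  1–52 → 52 bp
  53–76 → 24 bp
  77–112 → 36 bp
Sorted largest to smallest: 52, 36, 24 bp.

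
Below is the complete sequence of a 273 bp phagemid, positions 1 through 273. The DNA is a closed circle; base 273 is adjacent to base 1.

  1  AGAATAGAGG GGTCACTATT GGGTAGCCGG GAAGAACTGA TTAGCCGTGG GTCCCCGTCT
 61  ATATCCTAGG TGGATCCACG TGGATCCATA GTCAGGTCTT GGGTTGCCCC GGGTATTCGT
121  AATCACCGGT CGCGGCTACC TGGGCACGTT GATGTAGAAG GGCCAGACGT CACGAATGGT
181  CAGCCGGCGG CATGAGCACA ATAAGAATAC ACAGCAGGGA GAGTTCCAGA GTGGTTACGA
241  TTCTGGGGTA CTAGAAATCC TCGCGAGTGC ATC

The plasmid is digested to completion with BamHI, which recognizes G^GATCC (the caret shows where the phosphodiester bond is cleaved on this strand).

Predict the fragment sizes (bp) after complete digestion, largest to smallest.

263, 10 bp

BamHI sites (GGATCC) start at positions 72, 82.
BamHI cuts after the first base of each site, so after positions 72, 82.
Circular molecule, 2 cuts → 2 fragments:
  73–82 → 10 bp
  83–273 then 1–72 → 191 + 72 = 263 bp
Sorted largest to smallest: 263, 10 bp.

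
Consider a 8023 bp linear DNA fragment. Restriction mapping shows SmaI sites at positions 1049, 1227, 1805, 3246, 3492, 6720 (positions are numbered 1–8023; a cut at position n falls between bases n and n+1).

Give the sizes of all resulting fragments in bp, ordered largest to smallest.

3228, 1441, 1303, 1049, 578, 246, 178 bp

Linear molecule, 6 cuts → 7 fragments:
  1049 − 0 = 1049 bp
  1227 − 1049 = 178 bp
  1805 − 1227 = 578 bp
  3246 − 1805 = 1441 bp
  3492 − 3246 = 246 bp
  6720 − 3492 = 3228 bp
  8023 − 6720 = 1303 bp
Sorted largest to smallest: 3228, 1441, 1303, 1049, 578, 246, 178 bp.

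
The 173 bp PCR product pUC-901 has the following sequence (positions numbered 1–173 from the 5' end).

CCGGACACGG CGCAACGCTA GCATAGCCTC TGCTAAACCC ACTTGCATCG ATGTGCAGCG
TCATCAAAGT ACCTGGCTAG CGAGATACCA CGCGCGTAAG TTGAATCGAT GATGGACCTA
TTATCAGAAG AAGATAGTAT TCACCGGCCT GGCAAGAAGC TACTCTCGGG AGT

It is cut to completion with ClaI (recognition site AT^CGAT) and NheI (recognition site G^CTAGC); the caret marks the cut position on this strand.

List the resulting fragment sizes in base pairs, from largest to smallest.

67, 31, 30, 28, 17 bp

ClaI sites (ATCGAT) start at positions 47, 105.
ClaI cuts after base 2 of each site, so after positions 48, 106.
NheI sites (GCTAGC) start at positions 17, 76.
NheI cuts after the first base of each site, so after positions 17, 76.
Combined cut positions: 17, 48, 76, 106.
Linear molecule, 4 cuts → 5 fragments:
  1–17 → 17 bp
  18–48 → 31 bp
  49–76 → 28 bp
  77–106 → 30 bp
  107–173 → 67 bp
Sorted largest to smallest: 67, 31, 30, 28, 17 bp.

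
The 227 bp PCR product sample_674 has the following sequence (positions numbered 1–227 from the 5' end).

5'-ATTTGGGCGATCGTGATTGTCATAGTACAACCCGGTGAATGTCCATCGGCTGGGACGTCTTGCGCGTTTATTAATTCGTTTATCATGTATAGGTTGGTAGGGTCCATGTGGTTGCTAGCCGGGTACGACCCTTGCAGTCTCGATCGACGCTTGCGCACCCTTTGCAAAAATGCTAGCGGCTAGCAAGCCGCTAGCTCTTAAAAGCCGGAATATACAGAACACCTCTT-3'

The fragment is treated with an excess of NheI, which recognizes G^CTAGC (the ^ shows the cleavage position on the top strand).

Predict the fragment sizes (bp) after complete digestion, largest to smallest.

114, 58, 37, 11, 7 bp

NheI sites (GCTAGC) start at positions 114, 172, 179, 190.
NheI cuts after the first base of each site, so after positions 114, 172, 179, 190.
Linear molecule, 4 cuts → 5 fragments:
  1–114 → 114 bp
  115–172 → 58 bp
  173–179 → 7 bp
  180–190 → 11 bp
  191–227 → 37 bp
Sorted largest to smallest: 114, 58, 37, 11, 7 bp.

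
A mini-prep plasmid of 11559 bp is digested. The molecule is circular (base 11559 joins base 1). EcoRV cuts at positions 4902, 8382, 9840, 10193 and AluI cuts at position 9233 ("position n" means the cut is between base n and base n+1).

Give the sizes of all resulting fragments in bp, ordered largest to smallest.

Combined cut positions (sorted): 4902, 8382, 9233, 9840, 10193.
Circular molecule, 5 cuts → 5 fragments:
  8382 − 4902 = 3480 bp
  9233 − 8382 = 851 bp
  9840 − 9233 = 607 bp
  10193 − 9840 = 353 bp
  wrap: 11559 − 10193 + 4902 = 6268 bp
Sorted largest to smallest: 6268, 3480, 851, 607, 353 bp.

6268, 3480, 851, 607, 353 bp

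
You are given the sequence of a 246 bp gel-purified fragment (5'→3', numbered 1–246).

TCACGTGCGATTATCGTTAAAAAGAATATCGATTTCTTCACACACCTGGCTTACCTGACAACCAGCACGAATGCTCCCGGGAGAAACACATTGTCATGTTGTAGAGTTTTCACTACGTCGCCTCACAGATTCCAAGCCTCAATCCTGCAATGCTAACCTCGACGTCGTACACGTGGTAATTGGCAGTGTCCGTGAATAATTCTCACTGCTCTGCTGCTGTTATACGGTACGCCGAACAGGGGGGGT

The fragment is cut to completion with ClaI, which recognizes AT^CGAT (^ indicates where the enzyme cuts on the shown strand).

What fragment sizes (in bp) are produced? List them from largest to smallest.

The ClaI site (ATCGAT) starts at position 28.
ClaI cuts after base 2 of each site, so after position 29.
Linear molecule, 1 cut → 2 fragments:
  1–29 → 29 bp
  30–246 → 217 bp
Sorted largest to smallest: 217, 29 bp.

217, 29 bp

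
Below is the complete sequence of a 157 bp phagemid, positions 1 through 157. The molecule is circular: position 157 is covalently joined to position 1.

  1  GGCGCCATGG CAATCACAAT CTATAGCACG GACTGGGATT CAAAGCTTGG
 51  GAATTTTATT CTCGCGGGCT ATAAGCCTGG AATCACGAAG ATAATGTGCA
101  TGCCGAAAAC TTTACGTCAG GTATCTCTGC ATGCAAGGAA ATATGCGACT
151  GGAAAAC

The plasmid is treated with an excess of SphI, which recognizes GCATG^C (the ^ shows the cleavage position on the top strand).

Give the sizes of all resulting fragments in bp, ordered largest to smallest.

SphI sites (GCATGC) start at positions 98, 129.
SphI cuts after base 5 of each site (before the last base), so after positions 102, 133.
Circular molecule, 2 cuts → 2 fragments:
  103–133 → 31 bp
  134–157 then 1–102 → 24 + 102 = 126 bp
Sorted largest to smallest: 126, 31 bp.

126, 31 bp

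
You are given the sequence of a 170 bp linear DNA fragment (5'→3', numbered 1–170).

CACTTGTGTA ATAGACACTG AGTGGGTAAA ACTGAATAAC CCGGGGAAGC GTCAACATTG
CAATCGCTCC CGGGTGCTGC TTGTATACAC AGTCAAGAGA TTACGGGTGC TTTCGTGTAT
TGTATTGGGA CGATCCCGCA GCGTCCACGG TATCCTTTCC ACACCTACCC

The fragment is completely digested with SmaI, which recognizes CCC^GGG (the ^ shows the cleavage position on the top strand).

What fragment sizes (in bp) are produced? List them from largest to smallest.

99, 42, 29 bp

SmaI sites (CCCGGG) start at positions 40, 69.
SmaI cuts after base 3 of each site, so after positions 42, 71.
Linear molecule, 2 cuts → 3 fragments:
  1–42 → 42 bp
  43–71 → 29 bp
  72–170 → 99 bp
Sorted largest to smallest: 99, 42, 29 bp.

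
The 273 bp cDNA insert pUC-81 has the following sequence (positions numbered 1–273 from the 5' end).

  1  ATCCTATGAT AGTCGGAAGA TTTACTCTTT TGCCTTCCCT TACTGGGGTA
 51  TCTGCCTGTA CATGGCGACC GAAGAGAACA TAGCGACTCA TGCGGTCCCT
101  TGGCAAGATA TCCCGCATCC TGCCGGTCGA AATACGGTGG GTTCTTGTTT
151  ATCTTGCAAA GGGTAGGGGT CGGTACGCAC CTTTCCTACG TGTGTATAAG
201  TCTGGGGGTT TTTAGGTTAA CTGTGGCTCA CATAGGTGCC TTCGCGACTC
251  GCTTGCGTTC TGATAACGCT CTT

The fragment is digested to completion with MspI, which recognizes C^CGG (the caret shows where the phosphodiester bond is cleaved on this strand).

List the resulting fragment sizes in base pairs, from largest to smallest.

150, 123 bp

The MspI site (CCGG) starts at position 123.
MspI cuts after the first base of each site, so after position 123.
Linear molecule, 1 cut → 2 fragments:
  1–123 → 123 bp
  124–273 → 150 bp
Sorted largest to smallest: 150, 123 bp.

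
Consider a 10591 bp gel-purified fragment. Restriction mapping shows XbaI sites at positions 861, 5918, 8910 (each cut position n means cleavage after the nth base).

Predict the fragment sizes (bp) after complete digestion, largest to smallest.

Linear molecule, 3 cuts → 4 fragments:
  861 − 0 = 861 bp
  5918 − 861 = 5057 bp
  8910 − 5918 = 2992 bp
  10591 − 8910 = 1681 bp
Sorted largest to smallest: 5057, 2992, 1681, 861 bp.

5057, 2992, 1681, 861 bp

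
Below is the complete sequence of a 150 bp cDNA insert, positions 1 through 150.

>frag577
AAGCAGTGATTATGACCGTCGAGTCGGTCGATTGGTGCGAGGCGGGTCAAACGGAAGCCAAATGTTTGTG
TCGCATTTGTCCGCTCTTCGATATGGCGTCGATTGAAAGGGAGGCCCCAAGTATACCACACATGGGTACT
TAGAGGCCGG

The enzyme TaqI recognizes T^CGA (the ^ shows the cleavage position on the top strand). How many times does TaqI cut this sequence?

TCGA occurs starting at positions 19, 28, 88, 99.
TaqI cuts at 4 sites.

4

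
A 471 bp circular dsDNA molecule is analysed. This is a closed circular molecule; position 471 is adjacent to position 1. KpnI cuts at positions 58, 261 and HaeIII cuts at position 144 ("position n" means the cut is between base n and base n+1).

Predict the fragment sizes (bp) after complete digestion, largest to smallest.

268, 117, 86 bp

Combined cut positions (sorted): 58, 144, 261.
Circular molecule, 3 cuts → 3 fragments:
  144 − 58 = 86 bp
  261 − 144 = 117 bp
  wrap: 471 − 261 + 58 = 268 bp
Sorted largest to smallest: 268, 117, 86 bp.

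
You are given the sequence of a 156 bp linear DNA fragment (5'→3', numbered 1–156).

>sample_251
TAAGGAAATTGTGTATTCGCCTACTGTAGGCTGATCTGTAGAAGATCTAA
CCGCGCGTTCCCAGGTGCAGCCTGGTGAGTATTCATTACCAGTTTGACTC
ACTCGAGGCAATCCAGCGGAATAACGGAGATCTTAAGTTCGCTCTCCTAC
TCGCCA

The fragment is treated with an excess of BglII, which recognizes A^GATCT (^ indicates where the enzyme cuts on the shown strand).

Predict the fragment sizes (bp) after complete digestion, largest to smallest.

85, 43, 28 bp

BglII sites (AGATCT) start at positions 43, 128.
BglII cuts after the first base of each site, so after positions 43, 128.
Linear molecule, 2 cuts → 3 fragments:
  1–43 → 43 bp
  44–128 → 85 bp
  129–156 → 28 bp
Sorted largest to smallest: 85, 43, 28 bp.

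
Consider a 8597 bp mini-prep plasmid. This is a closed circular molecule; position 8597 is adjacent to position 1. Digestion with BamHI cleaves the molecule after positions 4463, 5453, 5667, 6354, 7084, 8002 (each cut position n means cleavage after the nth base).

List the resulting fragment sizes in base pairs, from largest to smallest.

5058, 990, 918, 730, 687, 214 bp

Circular molecule, 6 cuts → 6 fragments:
  5453 − 4463 = 990 bp
  5667 − 5453 = 214 bp
  6354 − 5667 = 687 bp
  7084 − 6354 = 730 bp
  8002 − 7084 = 918 bp
  wrap: 8597 − 8002 + 4463 = 5058 bp
Sorted largest to smallest: 5058, 990, 918, 730, 687, 214 bp.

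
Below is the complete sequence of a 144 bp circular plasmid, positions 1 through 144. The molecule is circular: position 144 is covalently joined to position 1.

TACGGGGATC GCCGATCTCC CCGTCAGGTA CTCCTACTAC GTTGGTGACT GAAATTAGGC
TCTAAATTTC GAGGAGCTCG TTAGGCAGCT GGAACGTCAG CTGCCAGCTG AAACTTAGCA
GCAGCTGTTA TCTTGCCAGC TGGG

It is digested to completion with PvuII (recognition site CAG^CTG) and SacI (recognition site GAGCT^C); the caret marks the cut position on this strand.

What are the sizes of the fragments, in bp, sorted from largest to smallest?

PvuII sites (CAGCTG) start at positions 86, 98, 105, 122, 137.
PvuII cuts after base 3 of each site, so after positions 88, 100, 107, 124, 139.
The SacI site (GAGCTC) starts at position 74.
SacI cuts after base 5 of each site (before the last base), so after position 78.
Combined cut positions: 78, 88, 100, 107, 124, 139.
Circular molecule, 6 cuts → 6 fragments:
  79–88 → 10 bp
  89–100 → 12 bp
  101–107 → 7 bp
  108–124 → 17 bp
  125–139 → 15 bp
  140–144 then 1–78 → 5 + 78 = 83 bp
Sorted largest to smallest: 83, 17, 15, 12, 10, 7 bp.

83, 17, 15, 12, 10, 7 bp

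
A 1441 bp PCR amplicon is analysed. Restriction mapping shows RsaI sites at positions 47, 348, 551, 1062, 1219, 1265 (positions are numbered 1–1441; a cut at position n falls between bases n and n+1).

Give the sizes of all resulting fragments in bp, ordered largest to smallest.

511, 301, 203, 176, 157, 47, 46 bp

Linear molecule, 6 cuts → 7 fragments:
  47 − 0 = 47 bp
  348 − 47 = 301 bp
  551 − 348 = 203 bp
  1062 − 551 = 511 bp
  1219 − 1062 = 157 bp
  1265 − 1219 = 46 bp
  1441 − 1265 = 176 bp
Sorted largest to smallest: 511, 301, 203, 176, 157, 47, 46 bp.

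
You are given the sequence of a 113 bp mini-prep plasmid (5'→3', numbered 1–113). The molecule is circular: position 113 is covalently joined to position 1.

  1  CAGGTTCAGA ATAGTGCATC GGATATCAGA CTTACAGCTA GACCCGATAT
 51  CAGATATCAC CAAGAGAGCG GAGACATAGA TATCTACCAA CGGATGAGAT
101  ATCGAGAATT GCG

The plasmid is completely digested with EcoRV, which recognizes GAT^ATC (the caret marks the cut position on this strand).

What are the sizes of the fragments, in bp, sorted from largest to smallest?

37, 26, 24, 19, 7 bp

EcoRV sites (GATATC) start at positions 22, 46, 53, 79, 98.
EcoRV cuts after base 3 of each site, so after positions 24, 48, 55, 81, 100.
Circular molecule, 5 cuts → 5 fragments:
  25–48 → 24 bp
  49–55 → 7 bp
  56–81 → 26 bp
  82–100 → 19 bp
  101–113 then 1–24 → 13 + 24 = 37 bp
Sorted largest to smallest: 37, 26, 24, 19, 7 bp.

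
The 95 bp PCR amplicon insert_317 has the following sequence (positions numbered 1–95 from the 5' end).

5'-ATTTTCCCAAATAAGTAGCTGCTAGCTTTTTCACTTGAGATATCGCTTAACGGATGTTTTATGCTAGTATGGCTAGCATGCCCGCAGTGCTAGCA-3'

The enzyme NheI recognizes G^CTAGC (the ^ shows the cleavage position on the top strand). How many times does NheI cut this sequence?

GCTAGC occurs starting at positions 21, 72, 89.
NheI cuts at 3 sites.

3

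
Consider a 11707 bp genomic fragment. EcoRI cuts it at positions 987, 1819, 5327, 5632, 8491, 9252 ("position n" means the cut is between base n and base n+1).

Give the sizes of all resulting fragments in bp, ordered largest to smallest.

3508, 2859, 2455, 987, 832, 761, 305 bp

Linear molecule, 6 cuts → 7 fragments:
  987 − 0 = 987 bp
  1819 − 987 = 832 bp
  5327 − 1819 = 3508 bp
  5632 − 5327 = 305 bp
  8491 − 5632 = 2859 bp
  9252 − 8491 = 761 bp
  11707 − 9252 = 2455 bp
Sorted largest to smallest: 3508, 2859, 2455, 987, 832, 761, 305 bp.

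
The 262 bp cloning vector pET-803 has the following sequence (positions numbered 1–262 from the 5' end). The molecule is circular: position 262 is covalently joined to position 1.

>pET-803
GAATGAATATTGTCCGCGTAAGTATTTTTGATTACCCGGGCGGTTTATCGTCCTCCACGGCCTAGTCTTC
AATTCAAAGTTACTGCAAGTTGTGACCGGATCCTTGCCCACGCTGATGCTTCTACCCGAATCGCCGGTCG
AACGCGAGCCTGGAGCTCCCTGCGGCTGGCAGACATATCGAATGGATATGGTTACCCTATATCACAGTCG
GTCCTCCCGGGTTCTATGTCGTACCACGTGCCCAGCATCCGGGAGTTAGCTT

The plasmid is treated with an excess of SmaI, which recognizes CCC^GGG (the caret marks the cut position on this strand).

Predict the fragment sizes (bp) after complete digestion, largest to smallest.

SmaI sites (CCCGGG) start at positions 35, 216.
SmaI cuts after base 3 of each site, so after positions 37, 218.
Circular molecule, 2 cuts → 2 fragments:
  38–218 → 181 bp
  219–262 then 1–37 → 44 + 37 = 81 bp
Sorted largest to smallest: 181, 81 bp.

181, 81 bp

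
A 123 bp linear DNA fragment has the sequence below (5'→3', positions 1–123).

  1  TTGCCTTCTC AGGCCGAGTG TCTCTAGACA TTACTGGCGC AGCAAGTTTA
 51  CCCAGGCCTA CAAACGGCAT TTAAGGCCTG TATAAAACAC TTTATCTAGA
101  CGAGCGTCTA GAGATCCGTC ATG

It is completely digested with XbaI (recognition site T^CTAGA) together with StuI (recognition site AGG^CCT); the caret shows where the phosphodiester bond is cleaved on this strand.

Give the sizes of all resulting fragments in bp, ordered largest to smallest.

33, 23, 20, 19, 16, 12 bp

XbaI sites (TCTAGA) start at positions 23, 95, 107.
XbaI cuts after the first base of each site, so after positions 23, 95, 107.
StuI sites (AGGCCT) start at positions 54, 74.
StuI cuts after base 3 of each site, so after positions 56, 76.
Combined cut positions: 23, 56, 76, 95, 107.
Linear molecule, 5 cuts → 6 fragments:
  1–23 → 23 bp
  24–56 → 33 bp
  57–76 → 20 bp
  77–95 → 19 bp
  96–107 → 12 bp
  108–123 → 16 bp
Sorted largest to smallest: 33, 23, 20, 19, 16, 12 bp.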